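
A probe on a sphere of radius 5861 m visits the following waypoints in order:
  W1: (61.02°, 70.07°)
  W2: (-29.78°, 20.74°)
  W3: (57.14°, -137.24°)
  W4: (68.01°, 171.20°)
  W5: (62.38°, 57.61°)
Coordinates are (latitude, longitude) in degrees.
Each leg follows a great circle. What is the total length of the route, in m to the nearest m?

Leg W1→W2: central angle 1.7319 rad, distance 10150.8 m.
Leg W2→W3: central angle 2.5940 rad, distance 15203.5 m.
Leg W3→W4: central angle 0.4390 rad, distance 2572.7 m.
Leg W4→W5: central angle 0.7195 rad, distance 4217.2 m.
Total: 10150.8 + 15203.5 + 2572.7 + 4217.2 ≈ 32144 m.

32144 m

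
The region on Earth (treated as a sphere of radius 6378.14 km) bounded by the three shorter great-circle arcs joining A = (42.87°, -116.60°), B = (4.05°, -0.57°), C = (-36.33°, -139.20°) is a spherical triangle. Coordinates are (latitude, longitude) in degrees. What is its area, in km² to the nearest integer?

103682228 km²

Side lengths (central angles): a = 2.2717, b = 1.4283, c = 1.8471 rad; semiperimeter s = 2.7735.
By l'Huilier's theorem, tan(E/4) = √[tan(s/2) tan((s−a)/2) tan((s−b)/2) tan((s−c)/2)], giving spherical excess E = 2.5487 rad.
Area = E·R² = 2.5487 × (6378.14)² ≈ 103682228 km².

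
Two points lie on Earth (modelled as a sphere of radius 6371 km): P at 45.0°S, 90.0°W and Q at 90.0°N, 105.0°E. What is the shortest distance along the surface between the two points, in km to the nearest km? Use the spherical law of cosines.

In radians: φ₁ = -0.7854, φ₂ = 1.5708, Δλ = -165.000° = -2.8798 rad.
cos c = sin φ₁ sin φ₂ + cos φ₁ cos φ₂ cos Δλ = (-0.7071)(1.0000) + (0.7071)(0.0000)(-0.9659) = -0.70711,
so c = arccos(-0.70711) = 2.35619 rad.
Distance = R·c = 6371 × 2.3562 ≈ 15011 km.

15011 km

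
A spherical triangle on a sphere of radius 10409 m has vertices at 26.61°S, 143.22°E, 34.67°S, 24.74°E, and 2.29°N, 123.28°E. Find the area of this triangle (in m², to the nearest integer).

Side lengths (central angles): a = 1.7161, b = 0.6060, c = 1.6668 rad; semiperimeter s = 1.9945.
By l'Huilier's theorem, tan(E/4) = √[tan(s/2) tan((s−a)/2) tan((s−b)/2) tan((s−c)/2)], giving spherical excess E = 0.6842 rad.
Area = E·R² = 0.6842 × (10409)² ≈ 74136431 m².

74136431 m²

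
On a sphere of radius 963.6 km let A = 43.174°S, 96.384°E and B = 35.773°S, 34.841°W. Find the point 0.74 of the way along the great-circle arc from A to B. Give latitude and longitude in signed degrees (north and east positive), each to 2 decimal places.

Central angle δ = 1.5608 rad. Interpolating on the sphere with fraction f = 0.74:
P = [sin((1−f)δ)·A + sin(fδ)·B] / sin δ = 0.3948·A + 0.9148·B in Cartesian coordinates,
giving P = (0.5772, -0.1379, -0.8049), i.e. latitude -53.60°, longitude -13.44°.

-53.60°, -13.44°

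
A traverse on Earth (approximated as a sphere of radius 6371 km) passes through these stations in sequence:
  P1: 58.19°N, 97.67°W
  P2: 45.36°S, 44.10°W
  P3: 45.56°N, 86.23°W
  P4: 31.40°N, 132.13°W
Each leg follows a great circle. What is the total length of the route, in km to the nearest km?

27673 km

Leg P1→P2: central angle 1.9657 rad, distance 12523.5 km.
Leg P2→P3: central angle 1.7145 rad, distance 10922.8 km.
Leg P3→P4: central angle 0.6634 rad, distance 4226.7 km.
Total: 12523.5 + 10922.8 + 4226.7 ≈ 27673 km.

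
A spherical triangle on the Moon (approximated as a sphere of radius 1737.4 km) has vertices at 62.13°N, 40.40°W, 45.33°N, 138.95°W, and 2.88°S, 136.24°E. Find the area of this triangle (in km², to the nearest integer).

3110698 km²

Side lengths (central angles): a = 1.5430, b = 2.1066, c = 0.9523 rad; semiperimeter s = 2.3009.
By l'Huilier's theorem, tan(E/4) = √[tan(s/2) tan((s−a)/2) tan((s−b)/2) tan((s−c)/2)], giving spherical excess E = 1.0305 rad.
Area = E·R² = 1.0305 × (1737.4)² ≈ 3110698 km².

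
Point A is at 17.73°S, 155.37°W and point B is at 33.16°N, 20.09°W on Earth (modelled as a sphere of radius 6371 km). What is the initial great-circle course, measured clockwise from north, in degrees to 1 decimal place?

Δλ = 135.280° = 2.3611 rad.
y = sin Δλ · cos φ₂ = (0.7036)(0.8371) = 0.5891
x = cos φ₁ sin φ₂ − sin φ₁ cos φ₂ cos Δλ = (0.9525)(0.5470) − (-0.3045)(0.8371)(-0.7106) = 0.3399
θ = atan2(y, x) = 60.02°, so the bearing is 60.0°.

60.0°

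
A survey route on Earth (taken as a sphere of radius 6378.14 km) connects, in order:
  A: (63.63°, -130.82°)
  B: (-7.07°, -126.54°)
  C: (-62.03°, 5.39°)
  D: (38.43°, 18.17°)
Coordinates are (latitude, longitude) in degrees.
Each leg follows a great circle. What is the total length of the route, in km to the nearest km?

Leg A→B: central angle 1.2352 rad, distance 7878.6 km.
Leg B→C: central angle 1.7745 rad, distance 11318.1 km.
Leg C→D: central angle 1.7626 rad, distance 11242.2 km.
Total: 7878.6 + 11318.1 + 11242.2 ≈ 30439 km.

30439 km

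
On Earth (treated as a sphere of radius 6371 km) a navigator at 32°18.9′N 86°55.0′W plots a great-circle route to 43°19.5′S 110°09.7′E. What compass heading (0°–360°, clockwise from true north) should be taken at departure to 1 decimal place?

225.7°

Δλ = -162.922° = -2.8435 rad.
y = sin Δλ · cos φ₂ = (-0.2937)(0.7275) = -0.2136
x = cos φ₁ sin φ₂ − sin φ₁ cos φ₂ cos Δλ = (0.8451)(-0.6861) − (0.5346)(0.7275)(-0.9559) = -0.2081
θ = atan2(y, x) = -134.25°; adding 360° gives 225.7°.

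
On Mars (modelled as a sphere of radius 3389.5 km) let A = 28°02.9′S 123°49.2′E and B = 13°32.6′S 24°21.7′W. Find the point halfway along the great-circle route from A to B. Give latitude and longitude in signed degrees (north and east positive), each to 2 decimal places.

Central angle δ = 2.2382 rad. Interpolating on the sphere with fraction f = 0.5:
P = [sin((1−f)δ)·A + sin(fδ)·B] / sin δ = 1.1455·A + 1.1455·B in Cartesian coordinates,
giving P = (0.4518, 0.3805, -0.8069), i.e. latitude -53.79°, longitude 40.11°.

-53.79°, 40.11°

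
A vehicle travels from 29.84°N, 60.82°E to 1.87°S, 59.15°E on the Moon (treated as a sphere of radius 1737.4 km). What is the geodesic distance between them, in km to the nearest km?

963 km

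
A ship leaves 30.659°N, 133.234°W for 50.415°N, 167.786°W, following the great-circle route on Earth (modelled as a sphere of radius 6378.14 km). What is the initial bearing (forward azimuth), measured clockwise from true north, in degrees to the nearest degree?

318°

With φ₁ = 0.5351, φ₂ = 0.8799, Δλ = -0.6030 rad, the forward-azimuth formula gives
θ = atan2( sin Δλ cos φ₂ , cos φ₁ sin φ₂ − sin φ₁ cos φ₂ cos Δλ ) = atan2(-0.3614, 0.3953) = -42.43°.
Adding 360° brings this into [0°, 360°): 318°.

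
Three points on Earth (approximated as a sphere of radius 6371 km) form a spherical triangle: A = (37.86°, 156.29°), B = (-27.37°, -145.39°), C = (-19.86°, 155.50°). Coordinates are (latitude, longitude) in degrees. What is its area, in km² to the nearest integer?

23179723 km²

Side lengths (central angles): a = 0.9459, b = 1.0075, c = 1.4846 rad; semiperimeter s = 1.7190.
By l'Huilier's theorem, tan(E/4) = √[tan(s/2) tan((s−a)/2) tan((s−b)/2) tan((s−c)/2)], giving spherical excess E = 0.5711 rad.
Area = E·R² = 0.5711 × (6371)² ≈ 23179723 km².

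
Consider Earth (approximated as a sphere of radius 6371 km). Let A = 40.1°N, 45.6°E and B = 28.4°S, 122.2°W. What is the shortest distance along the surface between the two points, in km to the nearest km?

18301 km

With latitudes φ₁ = 40.100°, φ₂ = -28.400° and longitude difference Δλ = -167.800°:
cos c = sin φ₁ sin φ₂ + cos φ₁ cos φ₂ cos Δλ = (0.6441)(-0.4756) + (0.7649)(0.8796)(-0.9774) = -0.96403,
so c = arccos(-0.96403) = 2.87255 rad.
Distance = R·c = 6371 × 2.8726 ≈ 18301 km.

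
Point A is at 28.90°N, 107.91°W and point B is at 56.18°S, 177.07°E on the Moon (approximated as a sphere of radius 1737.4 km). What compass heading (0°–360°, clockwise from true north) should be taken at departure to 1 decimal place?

214.0°

With φ₁ = 0.5044, φ₂ = -0.9805, Δλ = -1.3093 rad, the forward-azimuth formula gives
θ = atan2( sin Δλ cos φ₂ , cos φ₁ sin φ₂ − sin φ₁ cos φ₂ cos Δλ ) = atan2(-0.5377, -0.7969) = -145.99°.
Adding 360° brings this into [0°, 360°): 214.0°.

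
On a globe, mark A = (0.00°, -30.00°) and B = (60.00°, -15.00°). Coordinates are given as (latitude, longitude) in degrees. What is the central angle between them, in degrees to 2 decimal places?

With latitudes φ₁ = 0.000°, φ₂ = 60.000° and longitude difference Δλ = 15.000°:
cos c = sin φ₁ sin φ₂ + cos φ₁ cos φ₂ cos Δλ = (0.0000)(0.8660) + (1.0000)(0.5000)(0.9659) = 0.48296,
so c = arccos(0.48296) = 1.06676 rad.
So the angular separation is 61.12°.

61.12°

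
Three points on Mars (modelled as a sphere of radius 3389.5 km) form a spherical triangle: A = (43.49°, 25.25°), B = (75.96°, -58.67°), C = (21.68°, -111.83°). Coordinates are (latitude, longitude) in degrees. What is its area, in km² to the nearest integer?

3020505 km²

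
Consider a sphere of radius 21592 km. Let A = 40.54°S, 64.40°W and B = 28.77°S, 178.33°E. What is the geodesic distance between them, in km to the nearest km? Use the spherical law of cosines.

33752 km

In radians: φ₁ = -0.7076, φ₂ = -0.5021, Δλ = -117.270° = -2.0467 rad.
cos c = sin φ₁ sin φ₂ + cos φ₁ cos φ₂ cos Δλ = (-0.6500)(-0.4813) + (0.7600)(0.8766)(-0.4582) = 0.00762,
so c = arccos(0.00762) = 1.56318 rad.
Distance = R·c = 21592 × 1.5632 ≈ 33752 km.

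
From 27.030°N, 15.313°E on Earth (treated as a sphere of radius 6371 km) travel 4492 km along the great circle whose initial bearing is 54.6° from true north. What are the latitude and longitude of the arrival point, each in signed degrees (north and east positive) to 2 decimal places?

42.88°, 61.45°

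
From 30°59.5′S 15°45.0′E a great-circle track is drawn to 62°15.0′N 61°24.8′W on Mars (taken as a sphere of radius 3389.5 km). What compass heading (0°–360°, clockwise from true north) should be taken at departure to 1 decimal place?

330.8°

With φ₁ = -0.5409, φ₂ = 1.0865, Δλ = -1.3468 rad, the forward-azimuth formula gives
θ = atan2( sin Δλ cos φ₂ , cos φ₁ sin φ₂ − sin φ₁ cos φ₂ cos Δλ ) = atan2(-0.4540, 0.8119) = -29.21°.
Adding 360° brings this into [0°, 360°): 330.8°.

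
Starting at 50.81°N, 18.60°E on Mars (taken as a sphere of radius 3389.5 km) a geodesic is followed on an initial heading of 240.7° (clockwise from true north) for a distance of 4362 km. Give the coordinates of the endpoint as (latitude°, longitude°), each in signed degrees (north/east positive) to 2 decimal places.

-4.58°, -38.52°

Angular distance δ = d/R = 4362/3389.5 = 1.28692 rad; initial bearing θ = 4.2010 rad.
sin φ₂ = sin φ₁ cos δ + cos φ₁ sin δ cos θ = (0.7751)(0.2801) + (0.6319)(0.9600)(-0.4894) = -0.0798, so φ₂ = -4.58°.
Δλ = atan2(sin θ sin δ cos φ₁, cos δ − sin φ₁ sin φ₂) = atan2(-0.5290, 0.3419) = -57.123°.
λ₂ = 18.600° − 57.123° = -38.52°.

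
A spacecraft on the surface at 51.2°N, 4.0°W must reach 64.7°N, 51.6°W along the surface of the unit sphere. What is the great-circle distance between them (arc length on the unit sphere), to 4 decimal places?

0.4840

In radians: φ₁ = 0.8936, φ₂ = 1.1292, Δλ = -47.600° = -0.8308 rad.
cos c = sin φ₁ sin φ₂ + cos φ₁ cos φ₂ cos Δλ = (0.7793)(0.9041) + (0.6266)(0.4274)(0.6743) = 0.88515,
so c = arccos(0.88515) = 0.48397 rad.
On the unit sphere the arc length equals the central angle: 0.4840.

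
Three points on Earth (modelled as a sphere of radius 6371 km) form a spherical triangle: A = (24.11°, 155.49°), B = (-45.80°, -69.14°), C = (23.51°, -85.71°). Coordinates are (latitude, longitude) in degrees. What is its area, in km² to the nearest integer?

Side lengths (central angles): a = 1.2379, b = 1.8134, c = 2.4124 rad; semiperimeter s = 2.7319.
By l'Huilier's theorem, tan(E/4) = √[tan(s/2) tan((s−a)/2) tan((s−b)/2) tan((s−c)/2)], giving spherical excess E = 2.1495 rad.
Area = E·R² = 2.1495 × (6371)² ≈ 87247139 km².

87247139 km²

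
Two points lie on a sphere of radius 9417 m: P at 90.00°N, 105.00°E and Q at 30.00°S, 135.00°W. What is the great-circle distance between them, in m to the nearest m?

19723 m

Let φ₁ = 1.5708 rad, φ₂ = -0.5236 rad, and Δλ = 2.0944 rad.
Haversine: a = sin²(Δφ/2) + cos φ₁ cos φ₂ sin²(Δλ/2) = 0.7500 + (0.0000)(0.8660)(0.7500) = 0.75000.
Central angle c = 2·arcsin(√a) = 2.09440 rad.
Distance = R·c = 9417 × 2.0944 ≈ 19723 m.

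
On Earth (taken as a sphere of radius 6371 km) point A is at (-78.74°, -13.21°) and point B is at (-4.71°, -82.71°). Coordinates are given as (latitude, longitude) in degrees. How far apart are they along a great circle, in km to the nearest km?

9057 km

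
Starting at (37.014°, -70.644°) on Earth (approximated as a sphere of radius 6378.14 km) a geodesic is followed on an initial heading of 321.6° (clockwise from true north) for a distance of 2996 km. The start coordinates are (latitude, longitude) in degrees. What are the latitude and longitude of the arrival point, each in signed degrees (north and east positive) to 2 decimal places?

Angular distance δ = d/R = 2996/6378.14 = 0.46973 rad; initial bearing θ = 5.6130 rad.
sin φ₂ = sin φ₁ cos δ + cos φ₁ sin δ cos θ = (0.6020)(0.8917) + (0.7985)(0.4526)(0.7837) = 0.8201, so φ₂ = 55.09°.
Δλ = atan2(sin θ sin δ cos φ₁, cos δ − sin φ₁ sin φ₂) = atan2(-0.2245, 0.3980) = -29.426°.
λ₂ = -70.644° − 29.426° = -100.07°.

55.09°, -100.07°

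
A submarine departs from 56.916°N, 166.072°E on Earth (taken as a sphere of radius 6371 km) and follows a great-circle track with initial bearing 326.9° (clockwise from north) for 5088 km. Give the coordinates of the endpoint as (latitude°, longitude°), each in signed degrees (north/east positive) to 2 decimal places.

Angular distance δ = d/R = 5088/6371 = 0.79862 rad; initial bearing θ = 5.7055 rad.
sin φ₂ = sin φ₁ cos δ + cos φ₁ sin δ cos θ = (0.8379)(0.6977) + (0.5459)(0.7164)(0.8377) = 0.9122, so φ₂ = 65.81°.
Δλ = atan2(sin θ sin δ cos φ₁, cos δ − sin φ₁ sin φ₂) = atan2(-0.2136, -0.0666) = -107.318°.
λ₂ = 166.072° − 107.318° = 58.75°.

65.81°, 58.75°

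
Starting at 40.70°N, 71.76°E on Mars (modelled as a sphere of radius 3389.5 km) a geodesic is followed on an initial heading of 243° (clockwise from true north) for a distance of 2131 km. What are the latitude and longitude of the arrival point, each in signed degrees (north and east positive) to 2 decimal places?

Angular distance δ = d/R = 2131/3389.5 = 0.62871 rad; initial bearing θ = 4.2412 rad.
sin φ₂ = sin φ₁ cos δ + cos φ₁ sin δ cos θ = (0.6521)(0.8088) + (0.7581)(0.5881)(-0.4540) = 0.3250, so φ₂ = 18.97°.
Δλ = atan2(sin θ sin δ cos φ₁, cos δ − sin φ₁ sin φ₂) = atan2(-0.3973, 0.5969) = -33.647°.
λ₂ = 71.760° − 33.647° = 38.11°.

18.97°, 38.11°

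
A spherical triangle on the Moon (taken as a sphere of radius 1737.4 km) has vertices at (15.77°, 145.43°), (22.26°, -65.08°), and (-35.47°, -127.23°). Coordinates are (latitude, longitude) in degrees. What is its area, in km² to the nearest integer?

Side lengths (central angles): a = 1.4381, b = 1.6924, c = 2.2974 rad; semiperimeter s = 2.7140.
By l'Huilier's theorem, tan(E/4) = √[tan(s/2) tan((s−a)/2) tan((s−b)/2) tan((s−c)/2)], giving spherical excess E = 2.2656 rad.
Area = E·R² = 2.2656 × (1737.4)² ≈ 6838936 km².

6838936 km²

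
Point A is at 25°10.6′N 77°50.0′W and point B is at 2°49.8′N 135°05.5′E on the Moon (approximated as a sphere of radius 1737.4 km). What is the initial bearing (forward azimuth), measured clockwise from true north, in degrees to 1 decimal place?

306.5°

With φ₁ = 0.4394, φ₂ = 0.0494, Δλ = -2.5669 rad, the forward-azimuth formula gives
θ = atan2( sin Δλ cos φ₂ , cos φ₁ sin φ₂ − sin φ₁ cos φ₂ cos Δλ ) = atan2(-0.5429, 0.4013) = -53.53°.
Adding 360° brings this into [0°, 360°): 306.5°.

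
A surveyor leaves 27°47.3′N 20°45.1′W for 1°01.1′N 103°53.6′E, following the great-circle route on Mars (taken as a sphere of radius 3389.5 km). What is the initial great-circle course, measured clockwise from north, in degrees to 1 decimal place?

71.2°

With φ₁ = 0.4850, φ₂ = 0.0178, Δλ = 2.1755 rad, the forward-azimuth formula gives
θ = atan2( sin Δλ cos φ₂ , cos φ₁ sin φ₂ − sin φ₁ cos φ₂ cos Δλ ) = atan2(0.8226, 0.2807) = 71.16°.
So the initial bearing is 71.2°.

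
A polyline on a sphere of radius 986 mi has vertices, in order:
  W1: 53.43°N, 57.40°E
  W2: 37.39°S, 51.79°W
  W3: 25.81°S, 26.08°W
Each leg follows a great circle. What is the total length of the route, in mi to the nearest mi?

2662 mi

Leg W1→W2: central angle 2.2696 rad, distance 2237.8 mi.
Leg W2→W3: central angle 0.4303 rad, distance 424.3 mi.
Total: 2237.8 + 424.3 ≈ 2662 mi.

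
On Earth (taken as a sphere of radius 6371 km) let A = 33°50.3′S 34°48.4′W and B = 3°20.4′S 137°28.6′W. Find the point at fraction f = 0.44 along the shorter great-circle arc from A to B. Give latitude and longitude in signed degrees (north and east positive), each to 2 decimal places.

Central angle δ = 1.7208 rad. Interpolating on the sphere with fraction f = 0.44:
P = [sin((1−f)δ)·A + sin(fδ)·B] / sin δ = 0.8306·A + 0.6947·B in Cartesian coordinates,
giving P = (0.0554, -0.8625, -0.5030), i.e. latitude -30.20°, longitude -86.33°.

-30.20°, -86.33°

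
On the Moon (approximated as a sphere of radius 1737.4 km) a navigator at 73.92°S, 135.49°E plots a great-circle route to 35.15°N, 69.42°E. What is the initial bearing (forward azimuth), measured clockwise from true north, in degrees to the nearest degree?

303°

With φ₁ = -1.2901, φ₂ = 0.6135, Δλ = -1.1531 rad, the forward-azimuth formula gives
θ = atan2( sin Δλ cos φ₂ , cos φ₁ sin φ₂ − sin φ₁ cos φ₂ cos Δλ ) = atan2(-0.7474, 0.4781) = -57.39°.
Adding 360° brings this into [0°, 360°): 303°.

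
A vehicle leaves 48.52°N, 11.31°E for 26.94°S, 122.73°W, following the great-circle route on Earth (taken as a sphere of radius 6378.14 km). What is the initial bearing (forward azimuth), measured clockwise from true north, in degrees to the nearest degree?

Δλ = -134.040° = -2.3394 rad.
y = sin Δλ · cos φ₂ = (-0.7189)(0.8915) = -0.6408
x = cos φ₁ sin φ₂ − sin φ₁ cos φ₂ cos Δλ = (0.6624)(-0.4531) − (0.7492)(0.8915)(-0.6952) = 0.1642
θ = atan2(y, x) = -75.63°; adding 360° gives 284°.

284°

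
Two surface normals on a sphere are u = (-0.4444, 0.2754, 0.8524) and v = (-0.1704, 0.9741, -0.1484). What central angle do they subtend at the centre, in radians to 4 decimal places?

u·v = 0.2175; |u| = 1.0000, |v| = 1.0000.
cos θ = (u·v)/(|u||v|) = 0.2175, so θ = 1.3515 rad.

1.3515 rad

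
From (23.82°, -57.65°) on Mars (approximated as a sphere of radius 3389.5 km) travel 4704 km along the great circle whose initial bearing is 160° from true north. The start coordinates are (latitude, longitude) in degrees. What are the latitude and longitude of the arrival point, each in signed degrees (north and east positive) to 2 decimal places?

Angular distance δ = d/R = 4704/3389.5 = 1.38782 rad; initial bearing θ = 2.7925 rad.
sin φ₂ = sin φ₁ cos δ + cos φ₁ sin δ cos θ = (0.4039)(0.1820) + (0.9148)(0.9833)(-0.9397) = -0.7718, so φ₂ = -50.52°.
Δλ = atan2(sin θ sin δ cos φ₁, cos δ − sin φ₁ sin φ₂) = atan2(0.3077, 0.4937) = 31.932°.
λ₂ = -57.650° + 31.932° = -25.72°.

-50.52°, -25.72°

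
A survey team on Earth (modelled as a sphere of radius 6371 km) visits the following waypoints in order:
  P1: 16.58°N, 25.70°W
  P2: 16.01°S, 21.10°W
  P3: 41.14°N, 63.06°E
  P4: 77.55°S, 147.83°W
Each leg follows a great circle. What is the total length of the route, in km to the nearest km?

30080 km

Leg P1→P2: central angle 0.5743 rad, distance 3658.8 km.
Leg P2→P3: central angle 1.6788 rad, distance 10695.6 km.
Leg P3→P4: central angle 2.4683 rad, distance 15725.4 km.
Total: 3658.8 + 10695.6 + 15725.4 ≈ 30080 km.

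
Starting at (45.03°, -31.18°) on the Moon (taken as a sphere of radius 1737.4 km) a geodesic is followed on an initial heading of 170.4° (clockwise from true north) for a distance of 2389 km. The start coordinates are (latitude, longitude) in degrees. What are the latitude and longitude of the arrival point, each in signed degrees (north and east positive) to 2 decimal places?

-33.09°, -19.92°

Angular distance δ = d/R = 2389/1737.4 = 1.37504 rad; initial bearing θ = 2.9740 rad.
sin φ₂ = sin φ₁ cos δ + cos φ₁ sin δ cos θ = (0.7075)(0.1945) + (0.7067)(0.9809)(-0.9860) = -0.5459, so φ₂ = -33.09°.
Δλ = atan2(sin θ sin δ cos φ₁, cos δ − sin φ₁ sin φ₂) = atan2(0.1156, 0.5807) = 11.259°.
λ₂ = -31.180° + 11.259° = -19.92°.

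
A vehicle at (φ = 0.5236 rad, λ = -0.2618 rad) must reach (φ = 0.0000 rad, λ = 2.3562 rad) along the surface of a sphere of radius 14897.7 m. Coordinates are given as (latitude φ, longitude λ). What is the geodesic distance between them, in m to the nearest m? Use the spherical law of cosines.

36035 m

In radians: φ₁ = 0.5236, φ₂ = 0.0000, Δλ = 150.000° = 2.6180 rad.
cos c = sin φ₁ sin φ₂ + cos φ₁ cos φ₂ cos Δλ = (0.5000)(0.0000) + (0.8660)(1.0000)(-0.8660) = -0.75000,
so c = arccos(-0.75000) = 2.41886 rad.
Distance = R·c = 14897.7 × 2.4189 ≈ 36035 m.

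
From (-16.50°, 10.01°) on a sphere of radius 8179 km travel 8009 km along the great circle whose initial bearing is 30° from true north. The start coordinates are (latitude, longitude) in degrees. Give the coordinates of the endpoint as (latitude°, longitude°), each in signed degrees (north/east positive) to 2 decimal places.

32.06°, 39.33°

Angular distance δ = d/R = 8009/8179 = 0.97922 rad; initial bearing θ = 0.5236 rad.
sin φ₂ = sin φ₁ cos δ + cos φ₁ sin δ cos θ = (-0.2840)(0.5577) + (0.9588)(0.8301)(0.8660) = 0.5309, so φ₂ = 32.06°.
Δλ = atan2(sin θ sin δ cos φ₁, cos δ − sin φ₁ sin φ₂) = atan2(0.3979, 0.7084) = 29.323°.
λ₂ = 10.010° + 29.323° = 39.33°.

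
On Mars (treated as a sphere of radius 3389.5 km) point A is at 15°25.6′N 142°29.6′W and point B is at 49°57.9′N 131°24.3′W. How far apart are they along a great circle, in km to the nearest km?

Let φ₁ = 0.2692 rad, φ₂ = 0.8721 rad, and Δλ = 0.1935 rad.
cos c = sin φ₁ sin φ₂ + cos φ₁ cos φ₂ cos Δλ = (0.2660)(0.7657) + (0.9640)(0.6433)(0.9813) = 0.81217,
so c = arccos(0.81217) = 0.62293 rad.
Distance = R·c = 3389.5 × 0.6229 ≈ 2111 km.

2111 km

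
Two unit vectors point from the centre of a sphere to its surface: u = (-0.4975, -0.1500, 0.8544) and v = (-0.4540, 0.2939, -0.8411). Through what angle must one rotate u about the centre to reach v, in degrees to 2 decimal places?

122.47°

u·v = -0.5369; |u| = 1.0000, |v| = 1.0000.
cos θ = (u·v)/(|u||v|) = -0.5369, so θ = 122.47°.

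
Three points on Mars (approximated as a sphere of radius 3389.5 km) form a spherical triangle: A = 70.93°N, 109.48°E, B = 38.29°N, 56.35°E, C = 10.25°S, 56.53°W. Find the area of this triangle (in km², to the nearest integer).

Side lengths (central angles): a = 1.9939, b = 2.0716, c = 0.7385 rad; semiperimeter s = 2.4020.
By l'Huilier's theorem, tan(E/4) = √[tan(s/2) tan((s−a)/2) tan((s−b)/2) tan((s−c)/2)], giving spherical excess E = 1.2115 rad.
Area = E·R² = 1.2115 × (3389.5)² ≈ 13918317 km².

13918317 km²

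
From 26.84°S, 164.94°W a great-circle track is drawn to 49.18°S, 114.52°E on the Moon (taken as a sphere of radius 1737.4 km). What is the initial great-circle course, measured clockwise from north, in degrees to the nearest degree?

Δλ = -80.540° = -1.4057 rad.
y = sin Δλ · cos φ₂ = (-0.9864)(0.6537) = -0.6448
x = cos φ₁ sin φ₂ − sin φ₁ cos φ₂ cos Δλ = (0.8923)(-0.7568) − (-0.4515)(0.6537)(0.1644) = -0.6267
θ = atan2(y, x) = -134.19°; adding 360° gives 226°.

226°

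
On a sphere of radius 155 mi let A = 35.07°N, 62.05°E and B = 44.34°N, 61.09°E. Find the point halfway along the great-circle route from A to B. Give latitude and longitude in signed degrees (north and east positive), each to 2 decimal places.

39.71°, 61.60°

The central angle between A and B is δ = 0.1623 rad.
With f = 0.5, the slerp weights are sin((1−f)δ)/sin δ = 0.5017 and sin(fδ)/sin δ = 0.5017.
Weighted sum of the unit vectors: (0.5017)·(0.3836,0.7230,0.5746) + (0.5017)·(0.3458,0.6261,0.6989) = (0.3659, 0.6768, 0.6388).
Converting back: φ = atan2(z, √(x²+y²)) = 39.71°, λ = atan2(y, x) = 61.60°.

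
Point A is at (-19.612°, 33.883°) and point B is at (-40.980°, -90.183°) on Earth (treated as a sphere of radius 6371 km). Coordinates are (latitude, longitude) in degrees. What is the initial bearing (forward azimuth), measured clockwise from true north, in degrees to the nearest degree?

Δλ = -124.066° = -2.1654 rad.
y = sin Δλ · cos φ₂ = (-0.8284)(0.7549) = -0.6254
x = cos φ₁ sin φ₂ − sin φ₁ cos φ₂ cos Δλ = (0.9420)(-0.6558) − (-0.3356)(0.7549)(-0.5601) = -0.7597
θ = atan2(y, x) = -140.54°; adding 360° gives 219°.

219°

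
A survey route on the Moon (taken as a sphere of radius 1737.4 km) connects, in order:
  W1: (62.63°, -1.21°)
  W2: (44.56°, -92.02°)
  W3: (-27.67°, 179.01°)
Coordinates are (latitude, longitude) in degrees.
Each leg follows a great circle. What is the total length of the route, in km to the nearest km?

4856 km

Leg W1→W2: central angle 0.9040 rad, distance 1570.6 km.
Leg W2→W3: central angle 1.8907 rad, distance 3284.9 km.
Total: 1570.6 + 3284.9 ≈ 4856 km.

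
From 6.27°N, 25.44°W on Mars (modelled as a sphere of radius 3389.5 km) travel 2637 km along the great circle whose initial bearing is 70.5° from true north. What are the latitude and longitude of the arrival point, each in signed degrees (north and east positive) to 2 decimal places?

18.10°, 18.67°

Angular distance δ = d/R = 2637/3389.5 = 0.77799 rad; initial bearing θ = 1.2305 rad.
sin φ₂ = sin φ₁ cos δ + cos φ₁ sin δ cos θ = (0.1092)(0.7123) + (0.9940)(0.7018)(0.3338) = 0.3107, so φ₂ = 18.10°.
Δλ = atan2(sin θ sin δ cos φ₁, cos δ − sin φ₁ sin φ₂) = atan2(0.6576, 0.6784) = 44.110°.
λ₂ = -25.440° + 44.110° = 18.67°.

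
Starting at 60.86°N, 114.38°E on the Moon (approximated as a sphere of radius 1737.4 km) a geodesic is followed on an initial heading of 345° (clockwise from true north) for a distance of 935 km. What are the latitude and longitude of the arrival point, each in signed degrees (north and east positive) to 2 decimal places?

Angular distance δ = d/R = 935/1737.4 = 0.53816 rad; initial bearing θ = 6.0214 rad.
sin φ₂ = sin φ₁ cos δ + cos φ₁ sin δ cos θ = (0.8734)(0.8587) + (0.4869)(0.5126)(0.9659) = 0.9911, so φ₂ = 82.33°.
Δλ = atan2(sin θ sin δ cos φ₁, cos δ − sin φ₁ sin φ₂) = atan2(-0.0646, -0.0070) = -96.158°.
λ₂ = 114.380° − 96.158° = 18.22°.

82.33°, 18.22°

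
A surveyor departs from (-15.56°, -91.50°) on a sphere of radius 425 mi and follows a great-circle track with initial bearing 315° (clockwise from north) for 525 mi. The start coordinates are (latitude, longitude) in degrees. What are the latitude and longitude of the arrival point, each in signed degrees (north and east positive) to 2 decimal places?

33.70°, -144.88°

Angular distance δ = d/R = 525/425 = 1.23529 rad; initial bearing θ = 5.4978 rad.
sin φ₂ = sin φ₁ cos δ + cos φ₁ sin δ cos θ = (-0.2682)(0.3292) + (0.9634)(0.9442)(0.7071) = 0.5549, so φ₂ = 33.70°.
Δλ = atan2(sin θ sin δ cos φ₁, cos δ − sin φ₁ sin φ₂) = atan2(-0.6432, 0.4781) = -53.377°.
λ₂ = -91.500° − 53.377° = -144.88°.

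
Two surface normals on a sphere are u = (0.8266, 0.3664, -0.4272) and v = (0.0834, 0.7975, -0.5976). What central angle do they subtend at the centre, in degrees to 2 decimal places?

51.95°

u·v = 0.6164; |u| = 1.0000, |v| = 1.0000.
cos θ = (u·v)/(|u||v|) = 0.6164, so θ = 51.95°.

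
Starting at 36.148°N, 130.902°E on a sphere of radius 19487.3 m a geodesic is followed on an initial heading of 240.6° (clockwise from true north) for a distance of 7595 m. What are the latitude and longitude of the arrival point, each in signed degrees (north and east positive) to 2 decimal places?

23.27°, 109.78°

Angular distance δ = d/R = 7595/19487.3 = 0.38974 rad; initial bearing θ = 4.1993 rad.
sin φ₂ = sin φ₁ cos δ + cos φ₁ sin δ cos θ = (0.5899)(0.9250) + (0.8075)(0.3799)(-0.4909) = 0.3950, so φ₂ = 23.27°.
Δλ = atan2(sin θ sin δ cos φ₁, cos δ − sin φ₁ sin φ₂) = atan2(-0.2673, 0.6920) = -21.120°.
λ₂ = 130.902° − 21.120° = 109.78°.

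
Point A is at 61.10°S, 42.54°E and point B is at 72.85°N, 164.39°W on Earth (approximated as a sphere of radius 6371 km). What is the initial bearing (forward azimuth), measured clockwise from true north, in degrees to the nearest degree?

30°

With φ₁ = -1.0664, φ₂ = 1.2715, Δλ = 2.6716 rad, the forward-azimuth formula gives
θ = atan2( sin Δλ cos φ₂ , cos φ₁ sin φ₂ − sin φ₁ cos φ₂ cos Δλ ) = atan2(0.1335, 0.2316) = 29.97°.
So the initial bearing is 30°.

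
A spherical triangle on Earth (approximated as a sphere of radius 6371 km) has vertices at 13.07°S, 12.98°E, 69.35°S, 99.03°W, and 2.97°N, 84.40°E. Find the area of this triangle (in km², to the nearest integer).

Side lengths (central angles): a = 1.9824, b = 1.2679, c = 1.4878 rad; semiperimeter s = 2.3691.
By l'Huilier's theorem, tan(E/4) = √[tan(s/2) tan((s−a)/2) tan((s−b)/2) tan((s−c)/2)], giving spherical excess E = 1.4292 rad.
Area = E·R² = 1.4292 × (6371)² ≈ 58009149 km².

58009149 km²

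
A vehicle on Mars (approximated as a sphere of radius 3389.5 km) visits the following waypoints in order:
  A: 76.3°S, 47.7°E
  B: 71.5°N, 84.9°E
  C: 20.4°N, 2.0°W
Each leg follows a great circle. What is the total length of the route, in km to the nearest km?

12968 km

Leg A→B: central angle 2.6090 rad, distance 8843.1 km.
Leg B→C: central angle 1.2168 rad, distance 4124.4 km.
Total: 8843.1 + 4124.4 ≈ 12968 km.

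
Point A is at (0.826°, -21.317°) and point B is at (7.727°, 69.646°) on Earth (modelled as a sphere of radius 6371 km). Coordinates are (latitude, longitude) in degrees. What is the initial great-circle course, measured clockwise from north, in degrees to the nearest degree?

With φ₁ = 0.0144, φ₂ = 0.1349, Δλ = 1.5876 rad, the forward-azimuth formula gives
θ = atan2( sin Δλ cos φ₂ , cos φ₁ sin φ₂ − sin φ₁ cos φ₂ cos Δλ ) = atan2(0.9908, 0.1347) = 82.26°.
So the initial bearing is 82°.

82°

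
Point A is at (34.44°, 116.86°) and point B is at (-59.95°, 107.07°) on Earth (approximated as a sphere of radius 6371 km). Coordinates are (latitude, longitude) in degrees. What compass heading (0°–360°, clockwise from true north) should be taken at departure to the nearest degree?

With φ₁ = 0.6011, φ₂ = -1.0463, Δλ = -0.1709 rad, the forward-azimuth formula gives
θ = atan2( sin Δλ cos φ₂ , cos φ₁ sin φ₂ − sin φ₁ cos φ₂ cos Δλ ) = atan2(-0.0851, -0.9929) = -175.10°.
Adding 360° brings this into [0°, 360°): 185°.

185°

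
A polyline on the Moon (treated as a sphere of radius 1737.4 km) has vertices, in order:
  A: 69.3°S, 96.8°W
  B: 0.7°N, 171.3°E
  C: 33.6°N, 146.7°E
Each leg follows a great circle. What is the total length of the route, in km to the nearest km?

3988 km

Leg A→B: central angle 1.5939 rad, distance 2769.3 km.
Leg B→C: central angle 0.7013 rad, distance 1218.4 km.
Total: 2769.3 + 1218.4 ≈ 3988 km.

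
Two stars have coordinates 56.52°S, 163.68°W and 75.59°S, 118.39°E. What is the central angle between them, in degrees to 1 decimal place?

With latitudes φ₁ = -56.520°, φ₂ = -75.590° and longitude difference Δλ = -77.930°:
Haversine: a = sin²(Δφ/2) + cos φ₁ cos φ₂ sin²(Δλ/2) = 0.0274 + (0.5516)(0.2489)(0.3954) = 0.08173.
Central angle c = 2·arcsin(√a) = 0.57985 rad.
So the angular separation is 33.2°.

33.2°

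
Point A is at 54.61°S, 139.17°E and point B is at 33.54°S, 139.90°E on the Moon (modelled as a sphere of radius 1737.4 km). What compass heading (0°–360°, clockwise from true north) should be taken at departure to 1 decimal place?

With φ₁ = -0.9531, φ₂ = -0.5854, Δλ = 0.0127 rad, the forward-azimuth formula gives
θ = atan2( sin Δλ cos φ₂ , cos φ₁ sin φ₂ − sin φ₁ cos φ₂ cos Δλ ) = atan2(0.0106, 0.3595) = 1.69°.
So the initial bearing is 1.7°.

1.7°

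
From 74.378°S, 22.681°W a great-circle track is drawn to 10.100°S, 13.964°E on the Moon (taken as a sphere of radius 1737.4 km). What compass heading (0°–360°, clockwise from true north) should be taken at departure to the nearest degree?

Δλ = 36.645° = 0.6396 rad.
y = sin Δλ · cos φ₂ = (0.5969)(0.9845) = 0.5876
x = cos φ₁ sin φ₂ − sin φ₁ cos φ₂ cos Δλ = (0.2693)(-0.1754) − (-0.9631)(0.9845)(0.8023) = 0.7135
θ = atan2(y, x) = 39.47°, so the bearing is 39°.

39°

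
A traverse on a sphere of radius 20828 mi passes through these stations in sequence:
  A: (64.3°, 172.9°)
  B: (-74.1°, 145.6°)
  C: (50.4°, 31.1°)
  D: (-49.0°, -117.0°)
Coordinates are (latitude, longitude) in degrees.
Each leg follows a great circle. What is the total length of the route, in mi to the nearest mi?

161208 mi

Leg A→B: central angle 2.4357 rad, distance 50730.7 mi.
Leg B→C: central angle 2.5209 rad, distance 52504.4 mi.
Leg C→D: central angle 2.7834 rad, distance 57973.3 mi.
Total: 50730.7 + 52504.4 + 57973.3 ≈ 161208 mi.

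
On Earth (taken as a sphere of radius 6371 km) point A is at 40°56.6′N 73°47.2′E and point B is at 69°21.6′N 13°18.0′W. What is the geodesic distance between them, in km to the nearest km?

5692 km

Let φ₁ = 0.7146 rad, φ₂ = 1.2106 rad, and Δλ = -1.5199 rad.
Haversine: a = sin²(Δφ/2) + cos φ₁ cos φ₂ sin²(Δλ/2) = 0.0602 + (0.7554)(0.3525)(0.4746) = 0.18661.
Central angle c = 2·arcsin(√a) = 0.89338 rad.
Distance = R·c = 6371 × 0.8934 ≈ 5692 km.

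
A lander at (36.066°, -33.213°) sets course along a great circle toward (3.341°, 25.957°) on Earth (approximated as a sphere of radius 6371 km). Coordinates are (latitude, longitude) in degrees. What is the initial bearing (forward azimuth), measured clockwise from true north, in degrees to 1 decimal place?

With φ₁ = 0.6295, φ₂ = 0.0583, Δλ = 1.0327 rad, the forward-azimuth formula gives
θ = atan2( sin Δλ cos φ₂ , cos φ₁ sin φ₂ − sin φ₁ cos φ₂ cos Δλ ) = atan2(0.8572, -0.2541) = 106.51°.
So the initial bearing is 106.5°.

106.5°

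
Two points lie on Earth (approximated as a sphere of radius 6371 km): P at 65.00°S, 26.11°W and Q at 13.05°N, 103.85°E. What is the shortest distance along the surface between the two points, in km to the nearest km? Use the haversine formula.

In radians: φ₁ = -1.1345, φ₂ = 0.2278, Δλ = 129.960° = 2.2682 rad.
Haversine: a = sin²(Δφ/2) + cos φ₁ cos φ₂ sin²(Δλ/2) = 0.3965 + (0.4226)(0.9742)(0.8211) = 0.73453.
Central angle c = 2·arcsin(√a) = 2.05903 rad.
Distance = R·c = 6371 × 2.0590 ≈ 13118 km.

13118 km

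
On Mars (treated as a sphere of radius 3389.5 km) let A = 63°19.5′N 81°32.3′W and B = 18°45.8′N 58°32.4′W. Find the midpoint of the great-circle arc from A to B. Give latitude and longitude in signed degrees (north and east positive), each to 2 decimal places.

Central angle δ = 0.8248 rad. Interpolating on the sphere with fraction f = 0.5:
P = [sin((1−f)δ)·A + sin(fδ)·B] / sin δ = 0.5458·A + 0.5458·B in Cartesian coordinates,
giving P = (0.3057, -0.6831, 0.6632), i.e. latitude 41.55°, longitude -65.89°.

41.55°, -65.89°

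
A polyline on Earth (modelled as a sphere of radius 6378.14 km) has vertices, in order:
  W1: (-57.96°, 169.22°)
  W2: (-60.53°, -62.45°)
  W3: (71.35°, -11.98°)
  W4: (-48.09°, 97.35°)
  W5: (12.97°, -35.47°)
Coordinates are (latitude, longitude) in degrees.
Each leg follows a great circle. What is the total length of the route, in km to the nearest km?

51174 km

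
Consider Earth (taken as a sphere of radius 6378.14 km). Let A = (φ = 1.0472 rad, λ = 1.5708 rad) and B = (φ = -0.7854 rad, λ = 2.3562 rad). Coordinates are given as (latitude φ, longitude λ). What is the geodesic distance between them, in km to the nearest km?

12384 km

Let φ₁ = 1.0472 rad, φ₂ = -0.7854 rad, and Δλ = 0.7854 rad.
cos c = sin φ₁ sin φ₂ + cos φ₁ cos φ₂ cos Δλ = (0.8660)(-0.7071) + (0.5000)(0.7071)(0.7071) = -0.36238,
so c = arccos(-0.36238) = 1.94161 rad.
Distance = R·c = 6378.14 × 1.9416 ≈ 12384 km.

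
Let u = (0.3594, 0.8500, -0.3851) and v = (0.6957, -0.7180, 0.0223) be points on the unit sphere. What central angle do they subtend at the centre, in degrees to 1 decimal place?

u·v = -0.3689; |u| = 1.0000, |v| = 1.0000.
cos θ = (u·v)/(|u||v|) = -0.3689, so θ = 111.6°.

111.6°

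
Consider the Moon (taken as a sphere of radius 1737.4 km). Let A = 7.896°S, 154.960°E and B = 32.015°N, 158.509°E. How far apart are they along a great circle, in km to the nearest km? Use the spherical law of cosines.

1215 km

Let φ₁ = -0.1378 rad, φ₂ = 0.5588 rad, and Δλ = 0.0619 rad.
cos c = sin φ₁ sin φ₂ + cos φ₁ cos φ₂ cos Δλ = (-0.1374)(0.5301) + (0.9905)(0.8479)(0.9981) = 0.76543,
so c = arccos(0.76543) = 0.69909 rad.
Distance = R·c = 1737.4 × 0.6991 ≈ 1215 km.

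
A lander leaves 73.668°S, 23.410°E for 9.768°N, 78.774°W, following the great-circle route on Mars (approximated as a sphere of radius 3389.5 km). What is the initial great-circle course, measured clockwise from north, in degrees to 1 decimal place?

261.0°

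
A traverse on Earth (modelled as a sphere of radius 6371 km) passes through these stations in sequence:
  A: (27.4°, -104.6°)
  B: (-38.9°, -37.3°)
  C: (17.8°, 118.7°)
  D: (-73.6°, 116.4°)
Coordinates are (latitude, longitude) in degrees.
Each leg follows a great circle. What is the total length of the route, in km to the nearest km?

37031 km

Leg A→B: central angle 1.5932 rad, distance 10150.0 km.
Leg B→C: central angle 2.6238 rad, distance 16715.9 km.
Leg C→D: central angle 1.5954 rad, distance 10164.6 km.
Total: 10150.0 + 16715.9 + 10164.6 ≈ 37031 km.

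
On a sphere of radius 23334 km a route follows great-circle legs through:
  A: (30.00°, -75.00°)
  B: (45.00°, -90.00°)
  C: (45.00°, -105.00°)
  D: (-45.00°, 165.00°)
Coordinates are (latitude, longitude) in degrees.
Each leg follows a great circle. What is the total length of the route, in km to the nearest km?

Leg A→B: central angle 0.3330 rad, distance 7770.7 km.
Leg B→C: central angle 0.1849 rad, distance 4313.4 km.
Leg C→D: central angle 2.0944 rad, distance 48870.6 km.
Total: 7770.7 + 4313.4 + 48870.6 ≈ 60955 km.

60955 km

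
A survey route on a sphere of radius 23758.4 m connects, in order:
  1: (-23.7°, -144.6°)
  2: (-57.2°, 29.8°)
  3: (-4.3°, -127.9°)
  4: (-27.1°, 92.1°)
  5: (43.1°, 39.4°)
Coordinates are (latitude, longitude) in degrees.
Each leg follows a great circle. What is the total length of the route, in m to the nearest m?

178450 m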